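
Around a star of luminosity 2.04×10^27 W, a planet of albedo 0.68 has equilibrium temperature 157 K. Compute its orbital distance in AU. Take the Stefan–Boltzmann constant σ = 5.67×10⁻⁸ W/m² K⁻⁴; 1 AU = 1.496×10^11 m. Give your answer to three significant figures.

4.10 AU

Required flux: S = 4σT⁴/(1−α) = 430.6 W/m².
Then d = [L/(4πS)]^(1/2) = 6.140×10^11 m, i.e. 4.104 AU.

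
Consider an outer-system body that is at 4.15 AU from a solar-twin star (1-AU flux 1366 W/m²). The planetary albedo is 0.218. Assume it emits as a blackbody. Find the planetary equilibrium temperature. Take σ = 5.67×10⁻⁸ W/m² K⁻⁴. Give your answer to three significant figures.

129 K

Irradiance scales as 1/d², so S = 1366 W/m² × (1/4.15)² = 79.31 W/m².
The planet absorbs (1−α)S over its disc πR² and re-emits over 4πR², so the mean absorbed flux is (1−0.218)·79.31/4 = 15.51 W/m².
In equilibrium σT⁴ equals this, so T = 128.6 K.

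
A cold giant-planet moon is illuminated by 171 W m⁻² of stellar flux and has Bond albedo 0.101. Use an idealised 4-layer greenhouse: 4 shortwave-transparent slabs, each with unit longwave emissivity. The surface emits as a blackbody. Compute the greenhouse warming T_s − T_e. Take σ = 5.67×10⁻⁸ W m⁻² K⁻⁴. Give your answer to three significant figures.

Top-of-atmosphere balance: σT_e⁴ = S(1−α)/4 = 38.43 W m⁻² → T_e = 161.4 K.
Surface: T_s = (5)^¼·T_e = 241.3 K.
Warming: T_s − T_e = 79.93 K.

79.9 kelvin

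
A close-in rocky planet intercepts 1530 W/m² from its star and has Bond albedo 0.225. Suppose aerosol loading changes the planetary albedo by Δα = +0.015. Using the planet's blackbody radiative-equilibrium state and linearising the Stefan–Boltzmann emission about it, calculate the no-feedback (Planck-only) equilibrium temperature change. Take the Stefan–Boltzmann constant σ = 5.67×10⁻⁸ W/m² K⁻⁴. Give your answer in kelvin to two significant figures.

Reference equilibrium: T_e = [S(1−α)/(4σ)]^(1/4) = 268.9 K.
The change in absorbed flux is Δ[S(1−α)/4] = −SΔα/4 = -5.737 W/m².
Planck response: λ_P = 4σT_e³ = 4·5.67×10⁻⁸·(268.9)³ = 4.410 W/m²/K.
Hence the no-feedback warming is ΔF/(4σT_e³) = -1.30 K.

-1.3 K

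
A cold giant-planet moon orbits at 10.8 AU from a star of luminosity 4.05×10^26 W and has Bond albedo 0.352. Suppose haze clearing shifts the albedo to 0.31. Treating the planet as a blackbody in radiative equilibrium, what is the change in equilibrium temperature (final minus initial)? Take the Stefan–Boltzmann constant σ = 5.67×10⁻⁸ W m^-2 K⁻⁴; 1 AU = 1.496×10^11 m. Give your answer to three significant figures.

d = 10.8 × 1.496×10^11 m = 1.616×10^12 m.
Spreading L over a sphere of radius d: S = 4.05×10^26/(4π·1.62×10^12²) = 12.35 W m^-2.
With α = 0.352, T₁ = 77.07 K.
With α = 0.31, T₂ = 78.29 K.
ΔT = T₂ − T₁ = 1.220 K.

1.22 K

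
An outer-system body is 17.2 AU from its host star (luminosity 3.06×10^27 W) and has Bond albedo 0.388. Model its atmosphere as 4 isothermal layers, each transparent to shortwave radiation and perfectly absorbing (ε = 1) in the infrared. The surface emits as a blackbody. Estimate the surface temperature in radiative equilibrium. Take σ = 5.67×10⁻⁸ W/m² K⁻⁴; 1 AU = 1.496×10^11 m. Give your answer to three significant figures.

Orbital distance: d = 17.2 AU = 2.573×10^12 m.
Flux at the orbit: S = L/(4πd²) = 3.06×10^27/(4π·(2.57×10^12)²) = 36.78 W/m².
OLR = S(1−α)/4 = 5.627 W/m²; the top layer radiates at T_e = 99.81 K.
Layer-by-layer balance gives σT_s⁴ = (N+1)σT_e⁴, so T_s = 5^¼·99.81 = 149.3 K.

149 K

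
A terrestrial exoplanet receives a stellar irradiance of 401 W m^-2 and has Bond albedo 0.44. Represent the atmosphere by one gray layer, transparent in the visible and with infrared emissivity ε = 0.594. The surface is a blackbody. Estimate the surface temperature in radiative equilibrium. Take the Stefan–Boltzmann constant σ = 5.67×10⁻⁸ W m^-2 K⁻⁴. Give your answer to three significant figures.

Effective emission temperature (TOA balance): σT_e⁴ = S(1−α)/4 = 56.14 W m^-2 → T_e = 177.4 K.
The surface balance (absorbed SW + ε·downward IR = σT_s⁴) with T_a⁴ = T_s⁴/2 reduces to T_s = T_e·[2/(2−ε)]^¼ = 193.7 K.

194 K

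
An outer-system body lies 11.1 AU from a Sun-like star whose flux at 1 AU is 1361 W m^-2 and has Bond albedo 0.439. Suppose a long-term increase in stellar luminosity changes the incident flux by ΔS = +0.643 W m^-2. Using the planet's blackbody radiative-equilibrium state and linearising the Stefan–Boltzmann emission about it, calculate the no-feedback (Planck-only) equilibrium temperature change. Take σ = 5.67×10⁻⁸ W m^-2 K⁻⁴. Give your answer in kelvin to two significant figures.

1.1 kelvin

Irradiance scales as 1/d², so S = 1361 W m^-2 × (1/11.1)² = 11.05 W m^-2.
Unperturbed T_e = [11.05·(1−0.439)/(4σ)]^¼ = 72.30 K.
ΔF = Δ[S(1−α)]/4 = (1−0.439)·+0.643/4 = 0.09018 W m^-2.
Linearising σT⁴ gives d(σT⁴)/dT = 4σT_e³ = 0.08571 W m^-2 per K.
Hence the no-feedback warming is ΔF/(4σT_e³) = 1.05 K.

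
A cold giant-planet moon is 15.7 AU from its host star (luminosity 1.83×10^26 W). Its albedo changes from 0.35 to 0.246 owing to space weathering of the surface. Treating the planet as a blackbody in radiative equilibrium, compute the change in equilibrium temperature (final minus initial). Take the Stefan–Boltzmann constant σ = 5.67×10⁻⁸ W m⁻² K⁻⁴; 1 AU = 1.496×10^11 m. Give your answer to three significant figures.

Orbital distance: d = 15.7 AU = 2.349×10^12 m.
Spreading L over a sphere of radius d: S = 1.83×10^26/(4π·2.35×10^12²) = 2.640 W m⁻².
With α = 0.35, T₁ = 52.45 K.
Final:   T₂ = [S(1−0.246)/(4σ)]^(1/4) = 54.43 K.
ΔT = T₂ − T₁ = 1.983 K.

1.98 kelvin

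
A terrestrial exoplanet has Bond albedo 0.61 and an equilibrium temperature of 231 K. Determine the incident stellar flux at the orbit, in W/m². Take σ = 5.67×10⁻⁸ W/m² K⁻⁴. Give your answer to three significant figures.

From S(1−α)/4 = σT⁴: S = 4σT⁴/(1−α).
The emitted flux is σT⁴ = 161.4 W/m².
S = 4·161.4/0.39 = 1656 W/m².

1660 W/m²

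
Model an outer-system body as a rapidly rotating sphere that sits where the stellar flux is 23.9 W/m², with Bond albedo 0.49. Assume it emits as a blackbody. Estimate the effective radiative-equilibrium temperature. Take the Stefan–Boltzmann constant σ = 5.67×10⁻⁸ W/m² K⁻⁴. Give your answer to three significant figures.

Absorbed flux (global mean): S(1−α)/4 = 23.90·0.51/4 = 3.047 W/m².
Set σT⁴ = 3.047 → T = (3.047/σ)^(1/4) = 85.62 K.

85.6 K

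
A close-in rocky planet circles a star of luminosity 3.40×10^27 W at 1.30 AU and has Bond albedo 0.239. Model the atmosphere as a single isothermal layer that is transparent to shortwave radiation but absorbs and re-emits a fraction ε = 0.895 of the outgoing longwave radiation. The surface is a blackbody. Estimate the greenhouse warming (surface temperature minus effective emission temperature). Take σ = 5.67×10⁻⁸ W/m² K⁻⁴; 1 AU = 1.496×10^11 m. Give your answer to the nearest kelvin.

63 K

d = 1.30 × 1.496×10^11 m = 1.945×10^11 m.
Flux at the orbit: S = L/(4πd²) = 3.40×10^27/(4π·(1.94×10^11)²) = 7154 W/m².
The planet radiates to space at T_e = [S(1−α)/(4σ)]^(1/4) = 393.6 K.
Surface balance with a leaky layer gives σT_s⁴ = σT_e⁴·2/(2−ε), so T_s = T_e·[2/(2−0.895)]^(1/4) = 456.5 K.
The atmosphere warms the surface by 62.93 K.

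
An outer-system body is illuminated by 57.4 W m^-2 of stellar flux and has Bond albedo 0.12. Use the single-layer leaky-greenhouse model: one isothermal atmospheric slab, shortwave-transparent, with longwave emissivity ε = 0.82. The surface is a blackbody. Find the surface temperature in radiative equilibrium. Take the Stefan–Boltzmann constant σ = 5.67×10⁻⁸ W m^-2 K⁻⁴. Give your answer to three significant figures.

At the top of the atmosphere, σT_e⁴ = S(1−α)/4 = 12.63 W m^-2, giving T_e = 122.2 K.
Surface balance with a leaky layer gives σT_s⁴ = σT_e⁴·2/(2−ε), so T_s = T_e·[2/(2−0.82)]^(1/4) = 139.4 K.

139 kelvin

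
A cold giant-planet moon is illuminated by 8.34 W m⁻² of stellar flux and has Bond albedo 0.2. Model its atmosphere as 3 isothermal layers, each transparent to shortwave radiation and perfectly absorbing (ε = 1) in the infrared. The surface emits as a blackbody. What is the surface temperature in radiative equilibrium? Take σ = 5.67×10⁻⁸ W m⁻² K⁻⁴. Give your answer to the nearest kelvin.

The effective emission temperature is T_e = [S(1−α)/(4σ)]^¼ = 73.65 K.
Layer-by-layer balance gives σT_s⁴ = (N+1)σT_e⁴, so T_s = 4^¼·73.65 = 104.2 K.

104 K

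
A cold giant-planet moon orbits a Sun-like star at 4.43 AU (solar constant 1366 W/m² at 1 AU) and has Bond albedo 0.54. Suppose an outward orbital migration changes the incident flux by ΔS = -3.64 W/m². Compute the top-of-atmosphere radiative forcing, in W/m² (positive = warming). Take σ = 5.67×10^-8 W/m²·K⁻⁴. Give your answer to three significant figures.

-0.419 W/m²

Irradiance scales as 1/d², so S = 1366 W/m² × (1/4.43)² = 69.61 W/m².
Only a fraction (1−α) is absorbed and it's spread over 4πR², so ΔF = (1−α)ΔS/4 = -0.4186 W/m².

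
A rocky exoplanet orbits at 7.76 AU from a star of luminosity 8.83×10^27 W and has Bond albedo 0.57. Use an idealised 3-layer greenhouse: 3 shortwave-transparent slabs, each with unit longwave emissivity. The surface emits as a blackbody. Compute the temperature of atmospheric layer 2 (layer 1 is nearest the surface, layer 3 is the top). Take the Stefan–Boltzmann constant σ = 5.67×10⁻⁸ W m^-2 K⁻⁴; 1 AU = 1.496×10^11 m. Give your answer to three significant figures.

211 K

Orbital distance: d = 7.76 AU = 1.161×10^12 m.
Spreading L over a sphere of radius d: S = 8.83×10^27/(4π·1.16×10^12²) = 521.4 W m^-2.
Top-of-atmosphere balance: σT_e⁴ = S(1−α)/4 = 56.05 W m^-2 → T_e = 177.3 K.
Each opaque layer satisfies 2T_j⁴ = T_{j−1}⁴ + T_{j+1}⁴, giving T_k⁴ = (N+1−k)T_e⁴.
With k = 2: T_2 = (3+1−2)^¼·177.3 K = 210.9 K.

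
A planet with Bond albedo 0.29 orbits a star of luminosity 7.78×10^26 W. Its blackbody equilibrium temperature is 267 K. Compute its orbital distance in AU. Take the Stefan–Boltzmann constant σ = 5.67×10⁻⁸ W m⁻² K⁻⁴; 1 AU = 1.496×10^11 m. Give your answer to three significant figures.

Required flux: S = 4σT⁴/(1−α) = 1623 W m⁻².
S = L/(4πd²) → d = √(L/4πS) = √(7.78×10^26/(4π·1623)) = 1.953×10^11 m = 1.305 AU.

1.31 AU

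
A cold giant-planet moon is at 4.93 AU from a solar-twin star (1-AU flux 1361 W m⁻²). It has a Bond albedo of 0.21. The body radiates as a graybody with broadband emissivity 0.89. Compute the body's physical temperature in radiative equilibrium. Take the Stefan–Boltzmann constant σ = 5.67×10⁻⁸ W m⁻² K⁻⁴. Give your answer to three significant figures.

Irradiance scales as 1/d², so S = 1361 W m⁻² × (1/4.93)² = 56.00 W m⁻².
Absorbed flux (global mean): S(1−α)/4 = 56.00·0.79/4 = 11.06 W m⁻².
Equating to εσT⁴ with ε = 0.89: T = (11.06/0.89σ)^(1/4) = 121.7 K.

122 K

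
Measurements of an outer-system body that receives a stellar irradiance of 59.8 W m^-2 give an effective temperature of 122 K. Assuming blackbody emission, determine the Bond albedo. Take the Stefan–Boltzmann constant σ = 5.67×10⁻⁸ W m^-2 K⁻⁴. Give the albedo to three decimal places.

From σT⁴ = S(1−α)/4 we invert for α: 1−α = 4σT⁴/S.
σT⁴ = 12.56 W m^-2, so 4σT⁴ = 50.24 W m^-2.
Hence α = 1 − 50.24/59.80 = 0.1598.

0.160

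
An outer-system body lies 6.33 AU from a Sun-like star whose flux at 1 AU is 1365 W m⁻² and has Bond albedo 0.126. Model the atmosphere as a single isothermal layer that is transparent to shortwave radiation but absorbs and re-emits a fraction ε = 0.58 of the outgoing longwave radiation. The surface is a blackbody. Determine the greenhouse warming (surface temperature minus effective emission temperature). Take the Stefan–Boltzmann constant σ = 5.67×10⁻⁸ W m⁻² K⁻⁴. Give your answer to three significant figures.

9.57 K

Irradiance scales as 1/d², so S = 1365 W m⁻² × (1/6.33)² = 34.07 W m⁻².
At the top of the atmosphere, σT_e⁴ = S(1−α)/4 = 7.443 W m⁻², giving T_e = 107.0 K.
For a single slab of emissivity ε, T_s⁴ = 2T_e⁴/(2−ε); thus T_s = 107.0·(1.408)^(1/4) = 116.6 K.
T_s − T_e = 116.6 − 107.0 = 9.569 K.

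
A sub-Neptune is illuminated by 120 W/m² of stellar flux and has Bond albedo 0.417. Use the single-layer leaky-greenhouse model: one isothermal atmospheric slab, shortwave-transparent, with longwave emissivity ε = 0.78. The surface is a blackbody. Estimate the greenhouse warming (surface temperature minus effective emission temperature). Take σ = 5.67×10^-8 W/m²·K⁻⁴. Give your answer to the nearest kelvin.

17 kelvin

The planet radiates to space at T_e = [S(1−α)/(4σ)]^(1/4) = 132.5 K.
Surface balance with a leaky layer gives σT_s⁴ = σT_e⁴·2/(2−ε), so T_s = T_e·[2/(2−0.78)]^(1/4) = 150.0 K.
Greenhouse warming: T_s − T_e = 17.43 K.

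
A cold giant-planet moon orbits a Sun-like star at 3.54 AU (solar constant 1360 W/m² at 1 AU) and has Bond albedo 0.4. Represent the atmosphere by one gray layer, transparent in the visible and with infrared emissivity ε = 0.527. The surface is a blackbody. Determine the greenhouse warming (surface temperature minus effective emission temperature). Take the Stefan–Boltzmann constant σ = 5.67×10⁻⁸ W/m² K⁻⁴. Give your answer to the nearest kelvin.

Flux at the orbit: S = 1360/(3.54)² = 108.5 W/m².
At the top of the atmosphere, σT_e⁴ = S(1−α)/4 = 16.28 W/m², giving T_e = 130.2 K.
For a single slab of emissivity ε, T_s⁴ = 2T_e⁴/(2−ε); thus T_s = 130.2·(1.358)^(1/4) = 140.5 K.
The atmosphere warms the surface by 10.34 K.

10 K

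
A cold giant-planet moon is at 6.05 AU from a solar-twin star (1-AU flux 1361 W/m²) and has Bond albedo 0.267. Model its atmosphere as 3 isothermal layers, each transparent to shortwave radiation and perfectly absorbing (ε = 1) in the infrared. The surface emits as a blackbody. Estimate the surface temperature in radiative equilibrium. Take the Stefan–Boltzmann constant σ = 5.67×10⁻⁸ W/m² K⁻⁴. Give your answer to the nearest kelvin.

By the inverse-square law, S = 1361/6.05² = 37.18 W/m².
OLR = S(1−α)/4 = 6.814 W/m²; the top layer radiates at T_e = 104.7 K.
With N = 3 opaque layers, T_s = (N+1)^(1/4)·T_e = 4^(1/4)·104.7 = 148.1 K.

148 K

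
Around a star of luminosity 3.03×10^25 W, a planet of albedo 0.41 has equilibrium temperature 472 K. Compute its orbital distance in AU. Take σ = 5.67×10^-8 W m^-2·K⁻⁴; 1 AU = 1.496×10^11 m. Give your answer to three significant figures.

Energy balance gives S = 4σT⁴/(1−α) = 19080 W m^-2.
S = L/(4πd²) → d = √(L/4πS) = √(3.03×10^25/(4π·19080)) = 1.124×10^10 m = 0.07515 AU.

0.0751 AU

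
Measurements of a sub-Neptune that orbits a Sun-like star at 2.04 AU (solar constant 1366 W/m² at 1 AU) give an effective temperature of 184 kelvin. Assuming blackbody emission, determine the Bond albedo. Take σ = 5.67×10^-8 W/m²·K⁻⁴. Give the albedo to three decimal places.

0.208

Irradiance scales as 1/d², so S = 1366 W/m² × (1/2.04)² = 328.2 W/m².
Rearranging the radiative balance, α = 1 − 4σT⁴/S.
σT⁴ = 64.99 W/m², so 4σT⁴ = 260.0 W/m².
Hence α = 1 − 260.0/328.2 = 0.2080.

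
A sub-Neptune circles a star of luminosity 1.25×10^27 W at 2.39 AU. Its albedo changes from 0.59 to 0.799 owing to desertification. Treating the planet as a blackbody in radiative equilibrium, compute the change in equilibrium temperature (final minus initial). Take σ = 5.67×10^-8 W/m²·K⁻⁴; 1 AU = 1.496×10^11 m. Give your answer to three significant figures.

d = 2.39 × 1.496×10^11 m = 3.575×10^11 m.
S = L/(4πd²) = 778.1 W/m².
With α = 0.59, T₁ = 193.7 K.
Final:   T₂ = [S(1−0.799)/(4σ)]^(1/4) = 162.0 K.
Change: 162.0 − 193.7 = -31.61 K.

-31.6 K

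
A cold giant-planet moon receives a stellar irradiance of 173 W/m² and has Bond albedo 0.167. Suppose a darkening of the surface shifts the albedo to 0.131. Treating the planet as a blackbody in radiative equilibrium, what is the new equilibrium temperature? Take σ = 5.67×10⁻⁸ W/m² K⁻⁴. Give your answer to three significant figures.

With the new albedo, S(1−α₂)/4 = 37.58 W/m², so T₂ = 160.5 K.

160 kelvin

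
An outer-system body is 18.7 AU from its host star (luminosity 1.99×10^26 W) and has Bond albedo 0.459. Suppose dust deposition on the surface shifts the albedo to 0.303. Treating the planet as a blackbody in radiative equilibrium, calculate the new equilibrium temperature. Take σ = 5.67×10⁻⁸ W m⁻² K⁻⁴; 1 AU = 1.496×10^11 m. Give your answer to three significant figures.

Orbital distance: d = 18.7 AU = 2.798×10^12 m.
Flux at the orbit: S = L/(4πd²) = 1.99×10^26/(4π·(2.80×10^12)²) = 2.023 W m⁻².
With the new albedo, S(1−α₂)/4 = 0.3526 W m⁻², so T₂ = 49.94 K.

49.9 kelvin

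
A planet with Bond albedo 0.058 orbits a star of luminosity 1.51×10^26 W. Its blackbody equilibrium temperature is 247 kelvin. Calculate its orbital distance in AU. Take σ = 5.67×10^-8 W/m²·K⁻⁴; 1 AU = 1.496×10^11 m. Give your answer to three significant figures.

The flux needed for this T is 4σT⁴/(1−0.058) = 896.1 W/m².
Then d = [L/(4πS)]^(1/2) = 1.158×10^11 m, i.e. 0.7740 AU.

0.774 AU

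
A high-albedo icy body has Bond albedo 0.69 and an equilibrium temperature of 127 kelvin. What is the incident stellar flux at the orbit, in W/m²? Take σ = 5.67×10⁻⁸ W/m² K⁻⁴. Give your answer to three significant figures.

Invert the energy balance for S: S = 4σT⁴/(1−α).
The emitted flux is σT⁴ = 14.75 W/m².
S = 4·14.75/0.31 = 190.3 W/m².

190 W/m²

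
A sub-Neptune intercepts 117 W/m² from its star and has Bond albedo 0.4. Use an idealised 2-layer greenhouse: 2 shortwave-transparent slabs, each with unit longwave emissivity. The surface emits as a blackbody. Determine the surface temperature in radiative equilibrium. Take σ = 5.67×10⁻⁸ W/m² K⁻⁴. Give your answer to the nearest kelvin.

175 K

Top-of-atmosphere balance: σT_e⁴ = S(1−α)/4 = 17.55 W/m² → T_e = 132.6 K.
With N = 2 opaque layers, T_s = (N+1)^(1/4)·T_e = 3^(1/4)·132.6 = 174.6 K.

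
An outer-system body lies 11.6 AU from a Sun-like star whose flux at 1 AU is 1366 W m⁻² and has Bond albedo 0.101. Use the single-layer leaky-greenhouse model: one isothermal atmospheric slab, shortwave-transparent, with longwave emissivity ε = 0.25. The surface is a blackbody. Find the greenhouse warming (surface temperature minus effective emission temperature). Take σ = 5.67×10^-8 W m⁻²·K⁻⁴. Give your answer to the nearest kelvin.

By the inverse-square law, S = 1366/11.6² = 10.15 W m⁻².
At the top of the atmosphere, σT_e⁴ = S(1−α)/4 = 2.282 W m⁻², giving T_e = 79.65 K.
Surface balance with a leaky layer gives σT_s⁴ = σT_e⁴·2/(2−ε), so T_s = T_e·[2/(2−0.25)]^(1/4) = 82.35 K.
T_s − T_e = 82.35 − 79.65 = 2.704 K.

3 K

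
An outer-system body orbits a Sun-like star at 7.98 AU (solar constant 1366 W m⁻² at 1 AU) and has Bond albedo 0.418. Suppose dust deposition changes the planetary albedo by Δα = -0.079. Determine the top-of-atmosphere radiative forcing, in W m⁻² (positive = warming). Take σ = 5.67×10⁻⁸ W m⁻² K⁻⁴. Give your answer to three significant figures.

0.424 W m⁻²

Flux at the orbit: S = 1366/(7.98)² = 21.45 W m⁻².
TOA radiative forcing: ΔF = −S·Δα/4 = −21.45·(-0.079)/4 = 0.4237 W m⁻².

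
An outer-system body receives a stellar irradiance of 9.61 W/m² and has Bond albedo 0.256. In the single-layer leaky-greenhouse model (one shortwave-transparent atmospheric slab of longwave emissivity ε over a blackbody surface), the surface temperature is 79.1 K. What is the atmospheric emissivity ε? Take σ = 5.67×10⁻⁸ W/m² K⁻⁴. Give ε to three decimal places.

TOA balance gives T_e = 74.93 K.
Inverting T_s⁴ = 2T_e⁴/(2−ε): (T_e/T_s)⁴ = 0.8053, so ε = 2(1 − 0.8053) = 0.3894.

0.389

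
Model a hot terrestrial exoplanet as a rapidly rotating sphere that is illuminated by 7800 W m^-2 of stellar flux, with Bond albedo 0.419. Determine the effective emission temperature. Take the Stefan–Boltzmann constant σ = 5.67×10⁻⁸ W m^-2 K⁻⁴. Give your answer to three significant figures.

Averaging over the sphere, the absorbed flux is S(1−α)/4 = 1133 W m^-2.
Set σT⁴ = 1133 → T = (1133/σ)^(1/4) = 376.0 K.

376 K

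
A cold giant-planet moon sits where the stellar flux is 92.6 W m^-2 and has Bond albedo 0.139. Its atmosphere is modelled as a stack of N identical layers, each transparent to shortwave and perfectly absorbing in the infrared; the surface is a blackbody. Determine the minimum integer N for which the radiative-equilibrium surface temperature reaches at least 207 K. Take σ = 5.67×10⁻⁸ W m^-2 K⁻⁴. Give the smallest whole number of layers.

OLR = S(1−α)/4 = 19.93 W m^-2; the top layer radiates at T_e = 136.9 K.
Since T_s⁴ = (N+1)T_e⁴, we need N ≥ (T_s/T_e)⁴ − 1 = 4.223.
The minimum whole number is N = 5.

5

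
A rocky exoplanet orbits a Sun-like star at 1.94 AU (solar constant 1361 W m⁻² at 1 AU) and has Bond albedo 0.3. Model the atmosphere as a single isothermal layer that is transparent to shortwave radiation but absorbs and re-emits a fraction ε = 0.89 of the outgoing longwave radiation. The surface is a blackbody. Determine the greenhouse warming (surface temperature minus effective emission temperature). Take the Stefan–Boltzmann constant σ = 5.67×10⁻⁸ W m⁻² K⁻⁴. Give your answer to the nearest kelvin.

29 K

Flux at the orbit: S = 1361/(1.94)² = 361.6 W m⁻².
The planet radiates to space at T_e = [S(1−α)/(4σ)]^(1/4) = 182.8 K.
For a single slab of emissivity ε, T_s⁴ = 2T_e⁴/(2−ε); thus T_s = 182.8·(1.802)^(1/4) = 211.8 K.
The atmosphere warms the surface by 28.99 K.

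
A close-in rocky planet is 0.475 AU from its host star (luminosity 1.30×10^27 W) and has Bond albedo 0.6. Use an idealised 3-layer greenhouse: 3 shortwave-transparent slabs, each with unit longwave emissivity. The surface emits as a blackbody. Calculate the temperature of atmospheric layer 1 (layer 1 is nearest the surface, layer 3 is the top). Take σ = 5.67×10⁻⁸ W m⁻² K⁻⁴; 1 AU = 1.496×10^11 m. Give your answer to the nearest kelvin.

574 kelvin

Orbital distance: d = 0.475 AU = 7.106×10^10 m.
S = L/(4πd²) = 20490 W m⁻².
OLR = S(1−α)/4 = 2049 W m⁻²; the top layer radiates at T_e = 436.0 K.
In the N-layer model, layer k (counted from the surface) has T_k = (N+1−k)^(1/4)·T_e.
With k = 1: T_1 = (3+1−1)^¼·436.0 K = 573.8 K.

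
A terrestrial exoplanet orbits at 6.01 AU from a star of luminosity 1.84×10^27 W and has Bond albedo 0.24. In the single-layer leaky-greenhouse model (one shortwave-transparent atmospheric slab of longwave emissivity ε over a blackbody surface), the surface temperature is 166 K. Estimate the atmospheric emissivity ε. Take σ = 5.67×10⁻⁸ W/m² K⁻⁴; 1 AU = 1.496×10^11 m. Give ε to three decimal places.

0.401

Orbital distance: d = 6.01 AU = 8.991×10^11 m.
Flux at the orbit: S = L/(4πd²) = 1.84×10^27/(4π·(8.99×10^11)²) = 181.1 W/m².
First, T_e = [181.1·(1−0.24)/(4σ)]^(1/4) = 157.0 K.
Since (2−ε)/2 = (T_e/T_s)⁴ = 0.7993, ε = 0.4013.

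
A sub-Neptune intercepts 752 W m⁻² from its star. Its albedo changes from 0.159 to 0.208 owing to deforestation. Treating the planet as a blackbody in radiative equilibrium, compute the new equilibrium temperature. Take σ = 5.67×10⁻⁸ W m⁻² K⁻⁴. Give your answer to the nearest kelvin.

226 kelvin

T₂ = [S(1−α₂)/(4σ)]^(1/4) = [752.0·0.792/(4σ)]^(1/4) = 226.4 K.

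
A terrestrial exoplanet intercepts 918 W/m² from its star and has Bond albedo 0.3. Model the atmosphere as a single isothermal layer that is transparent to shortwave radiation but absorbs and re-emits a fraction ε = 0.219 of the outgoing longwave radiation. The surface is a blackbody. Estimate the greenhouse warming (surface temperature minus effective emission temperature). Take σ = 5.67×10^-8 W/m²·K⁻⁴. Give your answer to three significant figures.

The planet radiates to space at T_e = [S(1−α)/(4σ)]^(1/4) = 230.7 K.
Surface balance with a leaky layer gives σT_s⁴ = σT_e⁴·2/(2−ε), so T_s = T_e·[2/(2−0.219)]^(1/4) = 237.5 K.
Greenhouse warming: T_s − T_e = 6.787 K.

6.79 K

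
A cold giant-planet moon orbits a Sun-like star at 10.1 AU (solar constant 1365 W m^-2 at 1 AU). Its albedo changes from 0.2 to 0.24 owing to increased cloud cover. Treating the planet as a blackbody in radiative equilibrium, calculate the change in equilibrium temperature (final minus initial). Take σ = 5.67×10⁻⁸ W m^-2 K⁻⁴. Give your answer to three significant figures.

-1.06 kelvin

By the inverse-square law, S = 1365/10.1² = 13.38 W m^-2.
Before: T₁ = [13.38·0.8/(4σ)]^(1/4) = 82.89 K.
Final:   T₂ = [S(1−0.24)/(4σ)]^(1/4) = 81.83 K.
Change: 81.83 − 82.89 = -1.056 K.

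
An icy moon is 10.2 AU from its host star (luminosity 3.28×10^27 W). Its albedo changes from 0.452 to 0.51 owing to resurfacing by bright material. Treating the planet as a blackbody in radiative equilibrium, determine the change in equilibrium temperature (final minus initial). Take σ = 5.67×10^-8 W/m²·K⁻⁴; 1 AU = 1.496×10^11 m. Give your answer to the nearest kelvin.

Orbital distance: d = 10.2 AU = 1.526×10^12 m.
S = L/(4πd²) = 112.1 W/m².
With α = 0.452, T₁ = 128.3 K.
With α = 0.51, T₂ = 124.7 K.
Change: 124.7 − 128.3 = -3.538 K.

-4 K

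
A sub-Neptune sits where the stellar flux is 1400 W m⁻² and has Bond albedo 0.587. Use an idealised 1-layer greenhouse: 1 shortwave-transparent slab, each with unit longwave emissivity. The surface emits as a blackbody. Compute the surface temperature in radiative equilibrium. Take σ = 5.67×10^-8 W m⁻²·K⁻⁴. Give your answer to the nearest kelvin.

267 kelvin

The effective emission temperature is T_e = [S(1−α)/(4σ)]^¼ = 224.7 K.
Layer-by-layer balance gives σT_s⁴ = (N+1)σT_e⁴, so T_s = 2^¼·224.7 = 267.2 K.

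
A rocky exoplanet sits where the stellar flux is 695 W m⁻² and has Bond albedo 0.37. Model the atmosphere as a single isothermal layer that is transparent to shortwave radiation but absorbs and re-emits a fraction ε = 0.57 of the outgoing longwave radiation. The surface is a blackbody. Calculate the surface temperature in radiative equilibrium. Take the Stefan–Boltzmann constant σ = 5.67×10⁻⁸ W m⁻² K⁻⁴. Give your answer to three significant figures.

The planet radiates to space at T_e = [S(1−α)/(4σ)]^(1/4) = 209.6 K.
Surface balance with a leaky layer gives σT_s⁴ = σT_e⁴·2/(2−ε), so T_s = T_e·[2/(2−0.57)]^(1/4) = 228.0 K.

228 K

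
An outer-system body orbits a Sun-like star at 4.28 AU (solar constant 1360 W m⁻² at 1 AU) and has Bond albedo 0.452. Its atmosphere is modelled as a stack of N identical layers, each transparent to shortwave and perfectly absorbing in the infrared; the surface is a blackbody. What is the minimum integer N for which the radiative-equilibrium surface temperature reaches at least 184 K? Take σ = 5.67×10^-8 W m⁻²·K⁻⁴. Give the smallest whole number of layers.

Flux at the orbit: S = 1360/(4.28)² = 74.24 W m⁻².
The effective emission temperature is T_e = [S(1−α)/(4σ)]^¼ = 115.7 K.
T_s = (N+1)^(1/4)·T_e ≥ 184 K requires N+1 ≥ (T_s/T_e)⁴ = (184/115.7)⁴ = 6.390.
The minimum whole number is N = 6.

6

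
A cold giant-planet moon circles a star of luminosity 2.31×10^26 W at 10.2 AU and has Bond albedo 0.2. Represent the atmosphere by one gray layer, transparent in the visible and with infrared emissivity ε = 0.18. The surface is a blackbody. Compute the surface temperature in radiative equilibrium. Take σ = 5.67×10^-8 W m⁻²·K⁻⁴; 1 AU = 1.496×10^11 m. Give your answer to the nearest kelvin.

d = 10.2 × 1.496×10^11 m = 1.526×10^12 m.
Flux at the orbit: S = L/(4πd²) = 2.31×10^26/(4π·(1.53×10^12)²) = 7.895 W m⁻².
Effective emission temperature (TOA balance): σT_e⁴ = S(1−α)/4 = 1.579 W m⁻² → T_e = 72.64 K.
For a single slab of emissivity ε, T_s⁴ = 2T_e⁴/(2−ε); thus T_s = 72.64·(1.099)^(1/4) = 74.38 K.

74 K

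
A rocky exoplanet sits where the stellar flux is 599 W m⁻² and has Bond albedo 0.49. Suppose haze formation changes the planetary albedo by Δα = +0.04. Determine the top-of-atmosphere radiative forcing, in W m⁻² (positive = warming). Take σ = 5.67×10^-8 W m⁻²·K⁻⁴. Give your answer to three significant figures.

ΔF = −(S/4)Δα = −(599.0/4)×(+0.04) = -5.990 W m⁻².

-5.99 W m⁻²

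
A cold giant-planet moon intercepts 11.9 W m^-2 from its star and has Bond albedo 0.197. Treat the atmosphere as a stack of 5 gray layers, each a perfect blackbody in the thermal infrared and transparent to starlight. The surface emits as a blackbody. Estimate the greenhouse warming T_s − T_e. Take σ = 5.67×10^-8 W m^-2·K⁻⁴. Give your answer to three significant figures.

Top-of-atmosphere balance: σT_e⁴ = S(1−α)/4 = 2.389 W m^-2 → T_e = 80.57 K.
T_s = (N+1)^(1/4)·T_e = 126.1 K.
Warming: T_s − T_e = 45.53 K.

45.5 K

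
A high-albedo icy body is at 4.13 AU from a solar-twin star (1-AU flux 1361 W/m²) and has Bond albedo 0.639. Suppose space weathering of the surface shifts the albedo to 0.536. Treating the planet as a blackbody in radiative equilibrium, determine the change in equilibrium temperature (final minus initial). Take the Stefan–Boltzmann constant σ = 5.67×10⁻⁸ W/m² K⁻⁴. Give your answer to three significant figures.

Irradiance scales as 1/d², so S = 1361 W/m² × (1/4.13)² = 79.79 W/m².
Before: T₁ = [79.79·0.361/(4σ)]^(1/4) = 106.2 K.
With α = 0.536, T₂ = 113.0 K.
Change: 113.0 − 106.2 = 6.875 K.

6.88 K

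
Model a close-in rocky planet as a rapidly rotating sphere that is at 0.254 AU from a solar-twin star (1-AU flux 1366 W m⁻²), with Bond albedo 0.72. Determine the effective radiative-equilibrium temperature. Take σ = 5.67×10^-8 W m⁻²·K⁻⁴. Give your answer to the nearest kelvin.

By the inverse-square law, S = 1366/0.254² = 21170 W m⁻².
The planet absorbs (1−α)S over its disc πR² and re-emits over 4πR², so the mean absorbed flux is (1−0.72)·21170/4 = 1482 W m⁻².
Set σT⁴ = 1482 → T = (1482/σ)^(1/4) = 402.1 K.

402 K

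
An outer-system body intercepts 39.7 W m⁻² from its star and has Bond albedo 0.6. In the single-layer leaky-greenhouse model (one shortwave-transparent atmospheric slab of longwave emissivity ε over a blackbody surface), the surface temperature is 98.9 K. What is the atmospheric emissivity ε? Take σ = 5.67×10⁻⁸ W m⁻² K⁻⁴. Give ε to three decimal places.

First, T_e = [39.70·(1−0.6)/(4σ)]^(1/4) = 91.47 K.
T_s⁴ = T_e⁴·2/(2−ε) → ε = 2 − 2(T_e/T_s)⁴ = 2 − 2·(91.47/98.9)⁴ = 0.5363.

0.536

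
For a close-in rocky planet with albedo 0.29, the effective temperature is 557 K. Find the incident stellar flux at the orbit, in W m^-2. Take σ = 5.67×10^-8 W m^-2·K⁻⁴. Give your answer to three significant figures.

30700 W m^-2

From S(1−α)/4 = σT⁴: S = 4σT⁴/(1−α).
The emitted flux is σT⁴ = 5458 W m^-2.
S = 4·5458/0.71 = 30750 W m^-2.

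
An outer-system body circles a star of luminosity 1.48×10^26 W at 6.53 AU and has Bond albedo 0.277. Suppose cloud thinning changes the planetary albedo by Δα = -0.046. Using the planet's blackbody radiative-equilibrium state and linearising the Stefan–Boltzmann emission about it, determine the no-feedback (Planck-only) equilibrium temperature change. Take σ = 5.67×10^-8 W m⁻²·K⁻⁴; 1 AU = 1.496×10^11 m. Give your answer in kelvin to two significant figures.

Orbital distance: d = 6.53 AU = 9.769×10^11 m.
Spreading L over a sphere of radius d: S = 1.48×10^26/(4π·9.77×10^11²) = 12.34 W m⁻².
The baseline emission temperature is T_e = 79.20 K.
ΔF = −(S/4)Δα = −(12.34/4)×(-0.046) = 0.1419 W m⁻².
Linearising σT⁴ gives d(σT⁴)/dT = 4σT_e³ = 0.1127 W m⁻² per K.
Hence the no-feedback warming is ΔF/(4σT_e³) = 1.26 K.

1.3 kelvin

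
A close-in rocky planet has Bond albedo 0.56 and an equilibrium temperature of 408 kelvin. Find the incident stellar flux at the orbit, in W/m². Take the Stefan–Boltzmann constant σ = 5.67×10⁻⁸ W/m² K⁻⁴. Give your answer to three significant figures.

14300 W/m²

Invert the energy balance for S: S = 4σT⁴/(1−α).
σT⁴ = 5.67×10⁻⁸·(408)⁴ = 1571 W/m².
S = 4·1571/0.44 = 14280 W/m².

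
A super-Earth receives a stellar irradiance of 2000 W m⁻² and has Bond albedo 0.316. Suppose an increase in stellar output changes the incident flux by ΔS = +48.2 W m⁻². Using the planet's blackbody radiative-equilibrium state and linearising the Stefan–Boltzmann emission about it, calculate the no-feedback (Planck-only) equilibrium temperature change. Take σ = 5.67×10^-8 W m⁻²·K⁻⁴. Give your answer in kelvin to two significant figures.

Reference equilibrium: T_e = [S(1−α)/(4σ)]^(1/4) = 278.7 K.
TOA radiative forcing: ΔF = (1−α)ΔS/4 = 0.684·(+48.2)/4 = 8.242 W m⁻².
Planck response: λ_P = 4σT_e³ = 4·5.67×10⁻⁸·(278.7)³ = 4.909 W m⁻²/K.
So ΔT₀ = 8.242/4.909 = 1.68 K.

1.7 K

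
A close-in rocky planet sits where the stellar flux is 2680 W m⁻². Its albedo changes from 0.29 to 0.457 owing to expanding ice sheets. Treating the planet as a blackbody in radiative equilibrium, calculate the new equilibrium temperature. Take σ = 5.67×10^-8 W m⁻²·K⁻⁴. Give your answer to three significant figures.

283 kelvin

New equilibrium: T₂ = [(1−0.457)·2680/(4σ)]^(1/4) = 283.0 K.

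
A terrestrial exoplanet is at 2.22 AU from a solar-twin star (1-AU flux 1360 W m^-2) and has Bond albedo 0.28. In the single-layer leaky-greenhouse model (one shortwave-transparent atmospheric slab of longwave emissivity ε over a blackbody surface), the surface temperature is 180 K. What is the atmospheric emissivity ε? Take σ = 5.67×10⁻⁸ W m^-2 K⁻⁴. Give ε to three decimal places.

Irradiance scales as 1/d², so S = 1360 W m^-2 × (1/2.22)² = 276.0 W m^-2.
First, T_e = [276.0·(1−0.28)/(4σ)]^(1/4) = 172.0 K.
T_s⁴ = T_e⁴·2/(2−ε) → ε = 2 − 2(T_e/T_s)⁴ = 2 − 2·(172.0/180)⁴ = 0.3310.

0.331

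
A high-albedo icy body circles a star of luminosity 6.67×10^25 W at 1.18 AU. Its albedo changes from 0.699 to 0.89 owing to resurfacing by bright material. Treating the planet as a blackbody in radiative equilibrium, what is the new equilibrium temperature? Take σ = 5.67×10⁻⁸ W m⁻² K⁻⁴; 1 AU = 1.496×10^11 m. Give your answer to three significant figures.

d = 1.18 × 1.496×10^11 m = 1.765×10^11 m.
Spreading L over a sphere of radius d: S = 6.67×10^25/(4π·1.77×10^11²) = 170.3 W m⁻².
With the new albedo, S(1−α₂)/4 = 4.684 W m⁻², so T₂ = 95.34 K.

95.3 kelvin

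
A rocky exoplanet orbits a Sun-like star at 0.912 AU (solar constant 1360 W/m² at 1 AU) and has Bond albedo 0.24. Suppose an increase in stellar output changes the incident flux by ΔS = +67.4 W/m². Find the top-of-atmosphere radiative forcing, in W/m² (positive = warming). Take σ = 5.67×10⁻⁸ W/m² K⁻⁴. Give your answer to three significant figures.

12.8 W/m²

Irradiance scales as 1/d², so S = 1360 W/m² × (1/0.912)² = 1635 W/m².
TOA radiative forcing: ΔF = (1−α)ΔS/4 = 0.76·(+67.4)/4 = 12.81 W/m².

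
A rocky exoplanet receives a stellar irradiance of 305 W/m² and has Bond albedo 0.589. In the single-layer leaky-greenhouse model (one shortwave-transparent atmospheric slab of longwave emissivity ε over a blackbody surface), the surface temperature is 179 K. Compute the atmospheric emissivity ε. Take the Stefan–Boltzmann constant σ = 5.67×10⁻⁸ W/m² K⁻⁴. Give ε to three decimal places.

TOA balance gives T_e = 153.3 K.
T_s⁴ = T_e⁴·2/(2−ε) → ε = 2 − 2(T_e/T_s)⁴ = 2 − 2·(153.3/179)⁴ = 0.9232.

0.923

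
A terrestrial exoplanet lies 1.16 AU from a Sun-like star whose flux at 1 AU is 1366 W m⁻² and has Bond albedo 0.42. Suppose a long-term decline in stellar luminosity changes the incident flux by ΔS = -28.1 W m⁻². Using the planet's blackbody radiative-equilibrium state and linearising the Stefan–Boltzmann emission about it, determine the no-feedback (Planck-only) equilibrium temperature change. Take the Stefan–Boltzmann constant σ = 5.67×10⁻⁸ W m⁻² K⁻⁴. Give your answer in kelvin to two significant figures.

Irradiance scales as 1/d², so S = 1366 W m⁻² × (1/1.16)² = 1015 W m⁻².
Unperturbed T_e = [1015·(1−0.42)/(4σ)]^¼ = 225.7 K.
Only a fraction (1−α) is absorbed and it's spread over 4πR², so ΔF = (1−α)ΔS/4 = -4.075 W m⁻².
Linearising σT⁴ gives d(σT⁴)/dT = 4σT_e³ = 2.608 W m⁻² per K.
Hence the no-feedback warming is ΔF/(4σT_e³) = -1.56 K.

-1.6 K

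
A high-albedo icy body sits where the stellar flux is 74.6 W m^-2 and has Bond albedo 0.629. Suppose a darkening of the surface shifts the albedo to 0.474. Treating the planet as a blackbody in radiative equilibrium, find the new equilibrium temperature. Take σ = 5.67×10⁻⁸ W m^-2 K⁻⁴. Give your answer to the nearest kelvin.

With the new albedo, S(1−α₂)/4 = 9.810 W m^-2, so T₂ = 114.7 K.

115 K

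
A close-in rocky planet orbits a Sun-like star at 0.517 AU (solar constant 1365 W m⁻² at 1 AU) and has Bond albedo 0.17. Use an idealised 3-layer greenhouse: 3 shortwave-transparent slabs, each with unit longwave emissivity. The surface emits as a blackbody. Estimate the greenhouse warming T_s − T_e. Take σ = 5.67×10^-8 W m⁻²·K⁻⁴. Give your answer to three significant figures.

Irradiance scales as 1/d², so S = 1365 W m⁻² × (1/0.517)² = 5107 W m⁻².
OLR = S(1−α)/4 = 1060 W m⁻²; the top layer radiates at T_e = 369.7 K.
Surface: T_s = (4)^¼·T_e = 522.9 K.
Warming: T_s − T_e = 153.2 K.

153 K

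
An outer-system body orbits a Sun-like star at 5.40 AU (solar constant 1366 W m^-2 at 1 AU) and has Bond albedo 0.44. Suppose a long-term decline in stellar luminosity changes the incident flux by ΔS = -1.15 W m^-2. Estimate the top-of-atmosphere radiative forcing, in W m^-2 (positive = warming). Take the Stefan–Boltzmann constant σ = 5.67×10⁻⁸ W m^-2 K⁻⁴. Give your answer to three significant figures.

Irradiance scales as 1/d², so S = 1366 W m^-2 × (1/5.40)² = 46.84 W m^-2.
ΔF = Δ[S(1−α)]/4 = (1−0.44)·-1.15/4 = -0.1610 W m^-2.

-0.161 W m^-2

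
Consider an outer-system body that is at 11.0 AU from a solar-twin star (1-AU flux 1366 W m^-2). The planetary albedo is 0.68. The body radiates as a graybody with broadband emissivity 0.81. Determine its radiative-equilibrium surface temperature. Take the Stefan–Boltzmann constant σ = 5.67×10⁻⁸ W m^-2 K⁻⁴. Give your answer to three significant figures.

66.6 K

Irradiance scales as 1/d², so S = 1366 W m^-2 × (1/11.0)² = 11.29 W m^-2.
The planet absorbs (1−α)S over its disc πR² and re-emits over 4πR², so the mean absorbed flux is (1−0.68)·11.29/4 = 0.9031 W m^-2.
Radiative balance εσT⁴ = 0.9031 gives T = [0.9031/(0.81·σ)]^(1/4) = 66.59 K.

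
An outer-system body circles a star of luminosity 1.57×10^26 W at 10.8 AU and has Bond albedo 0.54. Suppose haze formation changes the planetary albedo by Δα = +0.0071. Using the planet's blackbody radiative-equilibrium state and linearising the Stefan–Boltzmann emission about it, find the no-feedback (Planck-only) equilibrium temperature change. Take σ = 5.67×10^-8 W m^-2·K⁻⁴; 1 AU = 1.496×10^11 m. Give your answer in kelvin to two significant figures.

Orbital distance: d = 10.8 AU = 1.616×10^12 m.
S = L/(4πd²) = 4.786 W m^-2.
The baseline emission temperature is T_e = 55.82 K.
ΔF = −(S/4)Δα = −(4.786/4)×(+0.0071) = -0.008495 W m^-2.
Linearising σT⁴ gives d(σT⁴)/dT = 4σT_e³ = 0.03944 W m^-2 per K.
So ΔT₀ = -0.008495/0.03944 = -0.215 K.

-0.22 kelvin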